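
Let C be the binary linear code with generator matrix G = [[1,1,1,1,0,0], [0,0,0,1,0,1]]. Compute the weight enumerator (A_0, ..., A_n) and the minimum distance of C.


Weight distribution: A_0 = 1, A_2 = 1, A_4 = 2. Minimum distance d = 2.

Enumerate all 2^2 = 4 messages m ∈ F_2^2.
For each, compute codeword c = mG in F_2^6, then tally its weight.
  m = 00 → c = 000000, weight = 0.
  m = 10 → c = 111100, weight = 4.
  m = 01 → c = 000101, weight = 2.
  m = 11 → c = 111001, weight = 4.
Tally weights:
  weight 0: 1 codewords.
  weight 2: 1 codewords.
  weight 4: 2 codewords.
Minimum distance d = smallest w > 0 with A_w > 0 = 2.
Sanity: Σ A_w = 4 = 2^2 = 4 ✓.


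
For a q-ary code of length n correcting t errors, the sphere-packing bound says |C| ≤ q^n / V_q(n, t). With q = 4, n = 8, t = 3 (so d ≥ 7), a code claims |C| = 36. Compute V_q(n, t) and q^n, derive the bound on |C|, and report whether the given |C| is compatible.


V_q(n, t) = 1789, q^n = 65536, Hamming bound = 36, |C| = 36 ≤ bound (satisfied).

Step 1: Compute V_q(n, t) = Σ_{j=0}^3 C(n, j) (q−1)^j.
  j = 0: C(8,0)·(3)^0 = 1·1 = 1.
  j = 1: C(8,1)·(3)^1 = 8·3 = 24.
  j = 2: C(8,2)·(3)^2 = 28·9 = 252.
  j = 3: C(8,3)·(3)^3 = 56·27 = 1512.
  V_q(n, t) = 1 + 24 + 252 + 1512 = 1789.
Step 2: q^n = 4^8 = 65536.
Step 3: Hamming bound ⌊q^n / V_q(n,t)⌋ = ⌊65536/1789⌋ = 36.
Step 4: Compare |C| = 36 to 36: satisfied.
The claimed |C| lies at the Hamming bound (tight).


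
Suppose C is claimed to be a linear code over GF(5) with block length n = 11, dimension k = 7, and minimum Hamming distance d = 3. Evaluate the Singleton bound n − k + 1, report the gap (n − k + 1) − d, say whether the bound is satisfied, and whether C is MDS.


Singleton RHS = n − k + 1 = 5, slack = 2, bound satisfied, not MDS.

Singleton bound: d ≤ n − k + 1.
Here n = 11, k = 7, so n − k + 1 = 5.
Given d = 3, check d ≤ 5: YES.
Slack = (n − k + 1) − d = 2.
The code is NOT MDS (slack = 2 > 0).
Description: the claimed parameters are [11, 7, 3]_5; such a code would be non-MDS.


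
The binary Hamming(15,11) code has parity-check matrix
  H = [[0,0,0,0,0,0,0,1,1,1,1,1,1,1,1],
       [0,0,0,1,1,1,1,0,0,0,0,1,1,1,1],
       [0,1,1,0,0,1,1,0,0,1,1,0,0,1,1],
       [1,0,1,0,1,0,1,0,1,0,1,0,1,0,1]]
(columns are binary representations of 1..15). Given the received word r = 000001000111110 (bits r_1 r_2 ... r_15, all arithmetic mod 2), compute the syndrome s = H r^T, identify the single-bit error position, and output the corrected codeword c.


s = (1, 0, 0, 0)^T, error position = 8, corrected codeword c = 000001010111110

Compute s = H r^T mod 2 one row at a time:
  s_1 = 0 + 0 + 1 + 1 + 1 + 1 + 1 + 0 = 5 ≡ 1 (mod 2).
  s_2 = 0 + 0 + 1 + 0 + 1 + 1 + 1 + 0 = 4 ≡ 0 (mod 2).
  s_3 = 0 + 0 + 1 + 0 + 1 + 1 + 1 + 0 = 4 ≡ 0 (mod 2).
  s_4 = 0 + 0 + 0 + 0 + 0 + 1 + 1 + 0 = 2 ≡ 0 (mod 2).
s = (1, 0, 0, 0)^T — this equals column 8 of H (binary 1000), so error is at position 8.
Correct: flip bit 8 of r = 000001000111110 to get c = 000001010111110.


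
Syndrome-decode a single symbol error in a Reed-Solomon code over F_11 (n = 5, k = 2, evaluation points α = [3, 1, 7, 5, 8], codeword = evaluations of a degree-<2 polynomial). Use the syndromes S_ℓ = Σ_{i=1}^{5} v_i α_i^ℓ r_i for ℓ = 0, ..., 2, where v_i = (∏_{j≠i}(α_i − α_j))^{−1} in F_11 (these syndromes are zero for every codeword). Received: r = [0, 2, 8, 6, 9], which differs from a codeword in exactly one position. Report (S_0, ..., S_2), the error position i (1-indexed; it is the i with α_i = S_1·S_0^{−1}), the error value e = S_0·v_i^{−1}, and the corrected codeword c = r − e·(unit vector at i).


S = (5, 4, 1), error at position 1, error magnitude e = 7, c = [4, 2, 8, 6, 9].

Step 1: column multipliers v_i = (∏_{j≠i}(α_i − α_j))^{−1} mod 11.
  i = 1 (α = 3): (3−1)(3−7)(3−5)(3−8) = 2·(−4)·(−2)·(−5) = −80 ≡ 8, so v_1 = 8^{−1} = 7 (mod 11).
  i = 2 (α = 1): (1−3)(1−7)(1−5)(1−8) = (−2)·(−6)·(−4)·(−7) = 336 ≡ 6, so v_2 = 6^{−1} = 2 (mod 11).
  i = 3 (α = 7): (7−3)(7−1)(7−5)(7−8) = 4·6·2·(−1) = −48 ≡ 7, so v_3 = 7^{−1} = 8 (mod 11).
  i = 4 (α = 5): (5−3)(5−1)(5−7)(5−8) = 2·4·(−2)·(−3) = 48 ≡ 4, so v_4 = 4^{−1} = 3 (mod 11).
  i = 5 (α = 8): (8−3)(8−1)(8−7)(8−5) = 5·7·1·3 = 105 ≡ 6, so v_5 = 6^{−1} = 2 (mod 11).
  v = [7, 2, 8, 3, 2].
Step 2: syndromes of r = [0, 2, 8, 6, 9] (all sums mod 11).
  S_0 = Σ v_i r_i = 7·0 + 2·2 + 8·8 + 3·6 + 2·9 = 104 ≡ 5.
  S_1 = Σ v_i α_i r_i = 7·3·0 + 2·1·2 + 8·7·8 + 3·5·6 + 2·8·9 = 686 ≡ 4.
  α_i^2 mod 11 = [9, 1, 5, 3, 9].
  S_2 = Σ v_i α_i^2 r_i = 7·9·0 + 2·1·2 + 8·5·8 + 3·3·6 + 2·9·9 = 540 ≡ 1.
  S = (5, 4, 1) ≠ 0, so r is not a codeword (an error is present).
Step 3: locate the error. For a single error e at position i, S_ℓ = v_i·e·α_i^ℓ, so α_err = S_1/S_0.
  S_0^{−1} = 5^{−1} = 9 (mod 11), so α_err = 4·9 = 36 ≡ 3 = α_1. Error position i = 1.
  Consistency check: S_2/S_1 = 1·3 = 3 ≡ 3 = α_err ✓ (single-error assumption holds).
Step 4: error magnitude e = S_0/v_1 = S_0·∏_{j≠1}(α_1 − α_j) = 5·8 = 40 ≡ 7 (mod 11).
Step 5: correct position 1: c_1 = r_1 − e = 0 − 7 ≡ 4 (mod 11). Hence c = [4, 2, 8, 6, 9].
  Check: interpolating c through the α_i gives m(x) = 1 + 1·x (degree < 2) with m(α_i) = c_i for every i, so c is indeed a codeword.


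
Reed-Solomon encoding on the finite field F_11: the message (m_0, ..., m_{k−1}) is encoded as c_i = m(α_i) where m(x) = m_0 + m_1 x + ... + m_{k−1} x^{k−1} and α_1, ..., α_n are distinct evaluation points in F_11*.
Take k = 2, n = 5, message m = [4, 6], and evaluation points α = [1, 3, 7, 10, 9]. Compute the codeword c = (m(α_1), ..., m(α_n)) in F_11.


c = [10, 0, 2, 9, 3]

Message polynomial: m(x) = 4 + 6·x (mod 11).
For each evaluation point α_i, compute m(α_i) mod 11:
  α_1 = 1: Horner steps 6 → 10, so m(1) = 10.
  α_2 = 3: Horner steps 6 → 0, so m(3) = 0.
  α_3 = 7: Horner steps 6 → 2, so m(7) = 2.
  α_4 = 10: Horner steps 6 → 9, so m(10) = 9.
  α_5 = 9: Horner steps 6 → 3, so m(9) = 3.
Codeword c = [10, 0, 2, 9, 3] ∈ F_11^5.


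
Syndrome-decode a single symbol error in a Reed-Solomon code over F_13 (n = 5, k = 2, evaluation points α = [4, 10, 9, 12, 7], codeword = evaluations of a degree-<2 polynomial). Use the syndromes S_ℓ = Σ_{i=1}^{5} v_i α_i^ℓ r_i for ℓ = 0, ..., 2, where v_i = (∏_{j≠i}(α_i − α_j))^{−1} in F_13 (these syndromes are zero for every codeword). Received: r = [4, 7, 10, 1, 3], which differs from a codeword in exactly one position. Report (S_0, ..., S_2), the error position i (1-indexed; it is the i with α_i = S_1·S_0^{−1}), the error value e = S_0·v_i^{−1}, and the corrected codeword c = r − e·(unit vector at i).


S = (1, 4, 3), error at position 1, error magnitude e = 5, c = [12, 7, 10, 1, 3].

Step 1: column multipliers v_i = (∏_{j≠i}(α_i − α_j))^{−1} mod 13.
  i = 1 (α = 4): (4−10)(4−9)(4−12)(4−7) = (−6)·(−5)·(−8)·(−3) = 720 ≡ 5, so v_1 = 5^{−1} = 8 (mod 13).
  i = 2 (α = 10): (10−4)(10−9)(10−12)(10−7) = 6·1·(−2)·3 = −36 ≡ 3, so v_2 = 3^{−1} = 9 (mod 13).
  i = 3 (α = 9): (9−4)(9−10)(9−12)(9−7) = 5·(−1)·(−3)·2 = 30 ≡ 4, so v_3 = 4^{−1} = 10 (mod 13).
  i = 4 (α = 12): (12−4)(12−10)(12−9)(12−7) = 8·2·3·5 = 240 ≡ 6, so v_4 = 6^{−1} = 11 (mod 13).
  i = 5 (α = 7): (7−4)(7−10)(7−9)(7−12) = 3·(−3)·(−2)·(−5) = −90 ≡ 1, so v_5 = 1^{−1} = 1 (mod 13).
  v = [8, 9, 10, 11, 1].
Step 2: syndromes of r = [4, 7, 10, 1, 3] (all sums mod 13).
  S_0 = Σ v_i r_i = 8·4 + 9·7 + 10·10 + 11·1 + 1·3 = 209 ≡ 1.
  S_1 = Σ v_i α_i r_i = 8·4·4 + 9·10·7 + 10·9·10 + 11·12·1 + 1·7·3 = 1811 ≡ 4.
  α_i^2 mod 13 = [3, 9, 3, 1, 10].
  S_2 = Σ v_i α_i^2 r_i = 8·3·4 + 9·9·7 + 10·3·10 + 11·1·1 + 1·10·3 = 1004 ≡ 3.
  S = (1, 4, 3) ≠ 0, so r is not a codeword (an error is present).
Step 3: locate the error. For a single error e at position i, S_ℓ = v_i·e·α_i^ℓ, so α_err = S_1/S_0.
  S_0^{−1} = 1^{−1} = 1 (mod 13), so α_err = 4·1 = 4 ≡ 4 = α_1. Error position i = 1.
  Consistency check: S_2/S_1 = 3·10 = 30 ≡ 4 = α_err ✓ (single-error assumption holds).
Step 4: error magnitude e = S_0/v_1 = S_0·∏_{j≠1}(α_1 − α_j) = 1·5 = 5 ≡ 5 (mod 13).
Step 5: correct position 1: c_1 = r_1 − e = 4 − 5 ≡ 12 (mod 13). Hence c = [12, 7, 10, 1, 3].
  Check: interpolating c through the α_i gives m(x) = 11 + 10·x (degree < 2) with m(α_i) = c_i for every i, so c is indeed a codeword.


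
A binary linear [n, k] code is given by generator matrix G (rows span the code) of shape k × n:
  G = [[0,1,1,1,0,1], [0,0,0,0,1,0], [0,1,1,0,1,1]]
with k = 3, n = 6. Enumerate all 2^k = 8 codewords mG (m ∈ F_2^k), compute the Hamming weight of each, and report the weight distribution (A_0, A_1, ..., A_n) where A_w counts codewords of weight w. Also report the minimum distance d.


Weight distribution: A_0 = 1, A_1 = 2, A_2 = 1, A_3 = 1, A_4 = 2, A_5 = 1. Minimum distance d = 1.

Enumerate all 2^3 = 8 messages m ∈ F_2^3.
For each, compute codeword c = mG in F_2^6, then tally its weight.
  m = 000 → c = 000000, weight = 0.
  m = 100 → c = 011101, weight = 4.
  m = 010 → c = 000010, weight = 1.
  m = 110 → c = 011111, weight = 5.
  m = 001 → c = 011011, weight = 4.
  m = 101 → c = 000110, weight = 2.
  m = 011 → c = 011001, weight = 3.
  m = 111 → c = 000100, weight = 1.
Tally weights:
  weight 0: 1 codewords.
  weight 1: 2 codewords.
  weight 2: 1 codewords.
  weight 3: 1 codewords.
  weight 4: 2 codewords.
  weight 5: 1 codewords.
Minimum distance d = smallest w > 0 with A_w > 0 = 1.
Sanity: Σ A_w = 8 = 2^3 = 8 ✓.


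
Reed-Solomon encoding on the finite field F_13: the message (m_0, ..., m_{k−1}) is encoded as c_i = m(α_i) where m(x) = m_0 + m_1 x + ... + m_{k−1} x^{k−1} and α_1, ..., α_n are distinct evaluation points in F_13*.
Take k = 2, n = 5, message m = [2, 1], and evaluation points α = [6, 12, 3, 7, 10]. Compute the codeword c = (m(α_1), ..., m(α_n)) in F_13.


c = [8, 1, 5, 9, 12]

Message polynomial: m(x) = 2 + 1·x (mod 13).
For each evaluation point α_i, compute m(α_i) mod 13:
  α_1 = 6: Horner steps 1 → 8, so m(6) = 8.
  α_2 = 12: Horner steps 1 → 1, so m(12) = 1.
  α_3 = 3: Horner steps 1 → 5, so m(3) = 5.
  α_4 = 7: Horner steps 1 → 9, so m(7) = 9.
  α_5 = 10: Horner steps 1 → 12, so m(10) = 12.
Codeword c = [8, 1, 5, 9, 12] ∈ F_13^5.


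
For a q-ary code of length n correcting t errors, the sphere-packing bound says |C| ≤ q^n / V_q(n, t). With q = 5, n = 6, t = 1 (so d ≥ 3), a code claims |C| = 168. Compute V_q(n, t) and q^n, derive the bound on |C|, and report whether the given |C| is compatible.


V_q(n, t) = 25, q^n = 15625, Hamming bound = 625, |C| = 168 ≤ bound (satisfied).

Step 1: Compute V_q(n, t) = Σ_{j=0}^1 C(n, j) (q−1)^j.
  j = 0: C(6,0)·(4)^0 = 1·1 = 1.
  j = 1: C(6,1)·(4)^1 = 6·4 = 24.
  V_q(n, t) = 1 + 24 = 25.
Step 2: q^n = 5^6 = 15625.
Step 3: Hamming bound ⌊q^n / V_q(n,t)⌋ = ⌊15625/25⌋ = 625.
Step 4: Compare |C| = 168 to 625: satisfied.
The claimed |C| lies below the Hamming bound.


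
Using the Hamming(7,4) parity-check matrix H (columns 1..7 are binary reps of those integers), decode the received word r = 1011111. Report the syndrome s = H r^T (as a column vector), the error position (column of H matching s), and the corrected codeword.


s = (0, 1, 0)^T, error position = 2, corrected codeword c = 1111111

Compute s = H r^T mod 2 one row at a time:
  s_1 = 1 + 1 + 1 + 1 = 4 ≡ 0 (mod 2).
  s_2 = 0 + 1 + 1 + 1 = 3 ≡ 1 (mod 2).
  s_3 = 1 + 1 + 1 + 1 = 4 ≡ 0 (mod 2).
s = (0, 1, 0)^T — this equals column 2 of H (binary 010), so error is at position 2.
Correct: flip bit 2 of r = 1011111 to get c = 1111111.


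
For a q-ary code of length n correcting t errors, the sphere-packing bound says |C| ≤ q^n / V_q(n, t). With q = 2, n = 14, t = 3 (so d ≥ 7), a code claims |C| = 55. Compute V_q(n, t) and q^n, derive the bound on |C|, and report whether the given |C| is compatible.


V_q(n, t) = 470, q^n = 16384, Hamming bound = 34, |C| = 55 > bound (violated).

Step 1: Compute V_q(n, t) = Σ_{j=0}^3 C(n, j) (q−1)^j.
  j = 0: C(14,0)·(1)^0 = 1·1 = 1.
  j = 1: C(14,1)·(1)^1 = 14·1 = 14.
  j = 2: C(14,2)·(1)^2 = 91·1 = 91.
  j = 3: C(14,3)·(1)^3 = 364·1 = 364.
  V_q(n, t) = 1 + 14 + 91 + 364 = 470.
Step 2: q^n = 2^14 = 16384.
Step 3: Hamming bound ⌊q^n / V_q(n,t)⌋ = ⌊16384/470⌋ = 34.
Step 4: Compare |C| = 55 to 34: violated.
The claimed |C| lies above the Hamming bound, so no 2-ary code of length 14 with d ≥ 7 can have 55 codewords.


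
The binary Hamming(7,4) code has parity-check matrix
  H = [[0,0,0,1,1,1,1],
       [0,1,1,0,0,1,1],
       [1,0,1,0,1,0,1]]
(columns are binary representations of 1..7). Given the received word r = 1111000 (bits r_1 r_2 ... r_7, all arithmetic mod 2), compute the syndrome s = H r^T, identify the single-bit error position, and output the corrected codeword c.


s = (1, 0, 0)^T, error position = 4, corrected codeword c = 1110000

Compute s = H r^T mod 2 one row at a time:
  s_1 = 1 + 0 + 0 + 0 = 1 ≡ 1 (mod 2).
  s_2 = 1 + 1 + 0 + 0 = 2 ≡ 0 (mod 2).
  s_3 = 1 + 1 + 0 + 0 = 2 ≡ 0 (mod 2).
s = (1, 0, 0)^T — this equals column 4 of H (binary 100), so error is at position 4.
Correct: flip bit 4 of r = 1111000 to get c = 1110000.


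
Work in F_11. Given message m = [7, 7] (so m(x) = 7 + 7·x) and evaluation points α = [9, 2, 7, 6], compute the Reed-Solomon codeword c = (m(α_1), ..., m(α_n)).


c = [4, 10, 1, 5]

Message polynomial: m(x) = 7 + 7·x (mod 11).
For each evaluation point α_i, compute m(α_i) mod 11:
  α_1 = 9: Horner steps 7 → 4, so m(9) = 4.
  α_2 = 2: Horner steps 7 → 10, so m(2) = 10.
  α_3 = 7: Horner steps 7 → 1, so m(7) = 1.
  α_4 = 6: Horner steps 7 → 5, so m(6) = 5.
Codeword c = [4, 10, 1, 5] ∈ F_11^4.


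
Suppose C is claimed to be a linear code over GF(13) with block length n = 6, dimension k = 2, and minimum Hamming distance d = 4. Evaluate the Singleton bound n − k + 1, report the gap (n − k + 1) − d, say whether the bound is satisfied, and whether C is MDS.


Singleton RHS = n − k + 1 = 5, slack = 1, bound satisfied, not MDS.

Singleton bound: d ≤ n − k + 1.
Here n = 6, k = 2, so n − k + 1 = 5.
Given d = 4, check d ≤ 5: YES.
Slack = (n − k + 1) − d = 1.
The code is NOT MDS (slack = 1 > 0).
Description: the claimed parameters are [6, 2, 4]_13; such a code would be non-MDS.


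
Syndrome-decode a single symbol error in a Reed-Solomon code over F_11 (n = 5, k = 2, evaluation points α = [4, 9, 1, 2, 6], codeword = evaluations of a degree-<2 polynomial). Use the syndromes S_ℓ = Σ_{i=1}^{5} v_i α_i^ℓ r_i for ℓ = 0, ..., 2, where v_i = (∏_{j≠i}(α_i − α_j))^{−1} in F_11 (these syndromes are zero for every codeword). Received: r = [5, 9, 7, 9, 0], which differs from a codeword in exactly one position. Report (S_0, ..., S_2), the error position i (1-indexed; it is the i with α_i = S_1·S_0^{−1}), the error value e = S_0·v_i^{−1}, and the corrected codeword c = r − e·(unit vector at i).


S = (1, 2, 4), error at position 4, error magnitude e = 10, c = [5, 9, 7, 10, 0].

Step 1: column multipliers v_i = (∏_{j≠i}(α_i − α_j))^{−1} mod 11.
  i = 1 (α = 4): (4−9)(4−1)(4−2)(4−6) = (−5)·3·2·(−2) = 60 ≡ 5, so v_1 = 5^{−1} = 9 (mod 11).
  i = 2 (α = 9): (9−4)(9−1)(9−2)(9−6) = 5·8·7·3 = 840 ≡ 4, so v_2 = 4^{−1} = 3 (mod 11).
  i = 3 (α = 1): (1−4)(1−9)(1−2)(1−6) = (−3)·(−8)·(−1)·(−5) = 120 ≡ 10, so v_3 = 10^{−1} = 10 (mod 11).
  i = 4 (α = 2): (2−4)(2−9)(2−1)(2−6) = (−2)·(−7)·1·(−4) = −56 ≡ 10, so v_4 = 10^{−1} = 10 (mod 11).
  i = 5 (α = 6): (6−4)(6−9)(6−1)(6−2) = 2·(−3)·5·4 = −120 ≡ 1, so v_5 = 1^{−1} = 1 (mod 11).
  v = [9, 3, 10, 10, 1].
Step 2: syndromes of r = [5, 9, 7, 9, 0] (all sums mod 11).
  S_0 = Σ v_i r_i = 9·5 + 3·9 + 10·7 + 10·9 + 1·0 = 232 ≡ 1.
  S_1 = Σ v_i α_i r_i = 9·4·5 + 3·9·9 + 10·1·7 + 10·2·9 + 1·6·0 = 673 ≡ 2.
  α_i^2 mod 11 = [5, 4, 1, 4, 3].
  S_2 = Σ v_i α_i^2 r_i = 9·5·5 + 3·4·9 + 10·1·7 + 10·4·9 + 1·3·0 = 763 ≡ 4.
  S = (1, 2, 4) ≠ 0, so r is not a codeword (an error is present).
Step 3: locate the error. For a single error e at position i, S_ℓ = v_i·e·α_i^ℓ, so α_err = S_1/S_0.
  S_0^{−1} = 1^{−1} = 1 (mod 11), so α_err = 2·1 = 2 ≡ 2 = α_4. Error position i = 4.
  Consistency check: S_2/S_1 = 4·6 = 24 ≡ 2 = α_err ✓ (single-error assumption holds).
Step 4: error magnitude e = S_0/v_4 = S_0·∏_{j≠4}(α_4 − α_j) = 1·10 = 10 ≡ 10 (mod 11).
Step 5: correct position 4: c_4 = r_4 − e = 9 − 10 ≡ 10 (mod 11). Hence c = [5, 9, 7, 10, 0].
  Check: interpolating c through the α_i gives m(x) = 4 + 3·x (degree < 2) with m(α_i) = c_i for every i, so c is indeed a codeword.


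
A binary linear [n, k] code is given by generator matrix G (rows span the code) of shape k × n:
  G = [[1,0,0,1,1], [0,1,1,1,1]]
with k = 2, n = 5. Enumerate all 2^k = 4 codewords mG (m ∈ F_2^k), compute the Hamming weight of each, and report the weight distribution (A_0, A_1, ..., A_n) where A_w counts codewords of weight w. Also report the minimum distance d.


Weight distribution: A_0 = 1, A_3 = 2, A_4 = 1. Minimum distance d = 3.

Enumerate all 2^2 = 4 messages m ∈ F_2^2.
For each, compute codeword c = mG in F_2^5, then tally its weight.
  m = 00 → c = 00000, weight = 0.
  m = 10 → c = 10011, weight = 3.
  m = 01 → c = 01111, weight = 4.
  m = 11 → c = 11100, weight = 3.
Tally weights:
  weight 0: 1 codewords.
  weight 3: 2 codewords.
  weight 4: 1 codewords.
Minimum distance d = smallest w > 0 with A_w > 0 = 3.
Sanity: Σ A_w = 4 = 2^2 = 4 ✓.


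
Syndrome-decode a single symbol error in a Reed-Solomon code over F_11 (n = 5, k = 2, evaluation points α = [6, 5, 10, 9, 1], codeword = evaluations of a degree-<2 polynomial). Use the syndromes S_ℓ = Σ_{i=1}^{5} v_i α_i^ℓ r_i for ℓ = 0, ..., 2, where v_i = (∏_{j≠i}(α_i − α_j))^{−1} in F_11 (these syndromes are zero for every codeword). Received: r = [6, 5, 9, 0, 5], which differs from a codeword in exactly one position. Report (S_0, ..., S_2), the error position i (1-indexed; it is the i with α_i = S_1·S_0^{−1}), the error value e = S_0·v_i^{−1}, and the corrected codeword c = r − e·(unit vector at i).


S = (1, 5, 3), error at position 2, error magnitude e = 8, c = [6, 8, 9, 0, 5].

Step 1: column multipliers v_i = (∏_{j≠i}(α_i − α_j))^{−1} mod 11.
  i = 1 (α = 6): (6−5)(6−10)(6−9)(6−1) = 1·(−4)·(−3)·5 = 60 ≡ 5, so v_1 = 5^{−1} = 9 (mod 11).
  i = 2 (α = 5): (5−6)(5−10)(5−9)(5−1) = (−1)·(−5)·(−4)·4 = −80 ≡ 8, so v_2 = 8^{−1} = 7 (mod 11).
  i = 3 (α = 10): (10−6)(10−5)(10−9)(10−1) = 4·5·1·9 = 180 ≡ 4, so v_3 = 4^{−1} = 3 (mod 11).
  i = 4 (α = 9): (9−6)(9−5)(9−10)(9−1) = 3·4·(−1)·8 = −96 ≡ 3, so v_4 = 3^{−1} = 4 (mod 11).
  i = 5 (α = 1): (1−6)(1−5)(1−10)(1−9) = (−5)·(−4)·(−9)·(−8) = 1440 ≡ 10, so v_5 = 10^{−1} = 10 (mod 11).
  v = [9, 7, 3, 4, 10].
Step 2: syndromes of r = [6, 5, 9, 0, 5] (all sums mod 11).
  S_0 = Σ v_i r_i = 9·6 + 7·5 + 3·9 + 4·0 + 10·5 = 166 ≡ 1.
  S_1 = Σ v_i α_i r_i = 9·6·6 + 7·5·5 + 3·10·9 + 4·9·0 + 10·1·5 = 819 ≡ 5.
  α_i^2 mod 11 = [3, 3, 1, 4, 1].
  S_2 = Σ v_i α_i^2 r_i = 9·3·6 + 7·3·5 + 3·1·9 + 4·4·0 + 10·1·5 = 344 ≡ 3.
  S = (1, 5, 3) ≠ 0, so r is not a codeword (an error is present).
Step 3: locate the error. For a single error e at position i, S_ℓ = v_i·e·α_i^ℓ, so α_err = S_1/S_0.
  S_0^{−1} = 1^{−1} = 1 (mod 11), so α_err = 5·1 = 5 ≡ 5 = α_2. Error position i = 2.
  Consistency check: S_2/S_1 = 3·9 = 27 ≡ 5 = α_err ✓ (single-error assumption holds).
Step 4: error magnitude e = S_0/v_2 = S_0·∏_{j≠2}(α_2 − α_j) = 1·8 = 8 ≡ 8 (mod 11).
Step 5: correct position 2: c_2 = r_2 − e = 5 − 8 ≡ 8 (mod 11). Hence c = [6, 8, 9, 0, 5].
  Check: interpolating c through the α_i gives m(x) = 7 + 9·x (degree < 2) with m(α_i) = c_i for every i, so c is indeed a codeword.


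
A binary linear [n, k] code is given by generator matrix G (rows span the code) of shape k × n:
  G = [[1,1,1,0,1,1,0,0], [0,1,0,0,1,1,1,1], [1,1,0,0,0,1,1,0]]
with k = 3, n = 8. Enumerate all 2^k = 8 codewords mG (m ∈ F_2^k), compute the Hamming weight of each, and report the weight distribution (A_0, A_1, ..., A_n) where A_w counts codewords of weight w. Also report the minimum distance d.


Weight distribution: A_0 = 1, A_3 = 2, A_4 = 3, A_5 = 2. Minimum distance d = 3.

Enumerate all 2^3 = 8 messages m ∈ F_2^3.
For each, compute codeword c = mG in F_2^8, then tally its weight.
  m = 000 → c = 00000000, weight = 0.
  m = 100 → c = 11101100, weight = 5.
  m = 010 → c = 01001111, weight = 5.
  m = 110 → c = 10100011, weight = 4.
  m = 001 → c = 11000110, weight = 4.
  m = 101 → c = 00101010, weight = 3.
  m = 011 → c = 10001001, weight = 3.
  m = 111 → c = 01100101, weight = 4.
Tally weights:
  weight 0: 1 codewords.
  weight 3: 2 codewords.
  weight 4: 3 codewords.
  weight 5: 2 codewords.
Minimum distance d = smallest w > 0 with A_w > 0 = 3.
Sanity: Σ A_w = 8 = 2^3 = 8 ✓.


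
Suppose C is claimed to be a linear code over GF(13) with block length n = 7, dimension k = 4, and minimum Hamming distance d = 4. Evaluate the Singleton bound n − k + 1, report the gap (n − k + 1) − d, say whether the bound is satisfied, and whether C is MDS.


Singleton RHS = n − k + 1 = 4, slack = 0, bound satisfied, MDS.

Singleton bound: d ≤ n − k + 1.
Here n = 7, k = 4, so n − k + 1 = 4.
Given d = 4, check d ≤ 4: YES.
Slack = (n − k + 1) − d = 0.
The code is MDS (slack = 0).
Description: the claimed parameters are [7, 4, 4]_13; such a code would be MDS (meets Singleton bound).


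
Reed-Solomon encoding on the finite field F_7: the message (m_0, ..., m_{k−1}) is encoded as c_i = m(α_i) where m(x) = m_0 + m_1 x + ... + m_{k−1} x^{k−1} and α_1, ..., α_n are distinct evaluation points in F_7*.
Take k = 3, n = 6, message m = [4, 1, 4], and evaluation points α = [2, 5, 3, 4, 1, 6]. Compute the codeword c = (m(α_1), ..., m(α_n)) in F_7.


c = [1, 4, 1, 2, 2, 0]

Message polynomial: m(x) = 4 + 1·x + 4·x^2 (mod 7).
For each evaluation point α_i, compute m(α_i) mod 7:
  α_1 = 2: Horner steps 4 → 2 → 1, so m(2) = 1.
  α_2 = 5: Horner steps 4 → 0 → 4, so m(5) = 4.
  α_3 = 3: Horner steps 4 → 6 → 1, so m(3) = 1.
  α_4 = 4: Horner steps 4 → 3 → 2, so m(4) = 2.
  α_5 = 1: Horner steps 4 → 5 → 2, so m(1) = 2.
  α_6 = 6: Horner steps 4 → 4 → 0, so m(6) = 0.
Codeword c = [1, 4, 1, 2, 2, 0] ∈ F_7^6.


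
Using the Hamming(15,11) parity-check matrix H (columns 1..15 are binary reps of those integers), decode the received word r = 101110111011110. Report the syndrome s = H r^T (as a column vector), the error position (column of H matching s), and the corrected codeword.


s = (0, 0, 0, 1)^T, error position = 1, corrected codeword c = 001110111011110

Compute s = H r^T mod 2 one row at a time:
  s_1 = 1 + 1 + 0 + 1 + 1 + 1 + 1 + 0 = 6 ≡ 0 (mod 2).
  s_2 = 1 + 1 + 0 + 1 + 1 + 1 + 1 + 0 = 6 ≡ 0 (mod 2).
  s_3 = 0 + 1 + 0 + 1 + 0 + 1 + 1 + 0 = 4 ≡ 0 (mod 2).
  s_4 = 1 + 1 + 1 + 1 + 1 + 1 + 1 + 0 = 7 ≡ 1 (mod 2).
s = (0, 0, 0, 1)^T — this equals column 1 of H (binary 0001), so error is at position 1.
Correct: flip bit 1 of r = 101110111011110 to get c = 001110111011110.


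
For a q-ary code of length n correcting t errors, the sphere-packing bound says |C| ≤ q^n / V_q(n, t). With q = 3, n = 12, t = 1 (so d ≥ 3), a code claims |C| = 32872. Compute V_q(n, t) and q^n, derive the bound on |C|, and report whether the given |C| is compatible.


V_q(n, t) = 25, q^n = 531441, Hamming bound = 21257, |C| = 32872 > bound (violated).

Step 1: Compute V_q(n, t) = Σ_{j=0}^1 C(n, j) (q−1)^j.
  j = 0: C(12,0)·(2)^0 = 1·1 = 1.
  j = 1: C(12,1)·(2)^1 = 12·2 = 24.
  V_q(n, t) = 1 + 24 = 25.
Step 2: q^n = 3^12 = 531441.
Step 3: Hamming bound ⌊q^n / V_q(n,t)⌋ = ⌊531441/25⌋ = 21257.
Step 4: Compare |C| = 32872 to 21257: violated.
The claimed |C| lies above the Hamming bound, so no 3-ary code of length 12 with d ≥ 3 can have 32872 codewords.


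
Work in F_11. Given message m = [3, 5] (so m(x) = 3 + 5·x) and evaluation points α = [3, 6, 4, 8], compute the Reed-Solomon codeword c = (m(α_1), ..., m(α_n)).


c = [7, 0, 1, 10]

Message polynomial: m(x) = 3 + 5·x (mod 11).
For each evaluation point α_i, compute m(α_i) mod 11:
  α_1 = 3: Horner steps 5 → 7, so m(3) = 7.
  α_2 = 6: Horner steps 5 → 0, so m(6) = 0.
  α_3 = 4: Horner steps 5 → 1, so m(4) = 1.
  α_4 = 8: Horner steps 5 → 10, so m(8) = 10.
Codeword c = [7, 0, 1, 10] ∈ F_11^4.


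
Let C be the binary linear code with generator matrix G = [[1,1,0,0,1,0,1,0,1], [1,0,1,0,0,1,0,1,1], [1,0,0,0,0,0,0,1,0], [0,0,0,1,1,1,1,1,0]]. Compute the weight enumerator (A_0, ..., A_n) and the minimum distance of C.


Weight distribution: A_0 = 1, A_2 = 1, A_3 = 2, A_4 = 1, A_5 = 6, A_6 = 5. Minimum distance d = 2.

Enumerate all 2^4 = 16 messages m ∈ F_2^4.
For each, compute codeword c = mG in F_2^9, then tally its weight.
  m = 0000 → c = 000000000, weight = 0.
  m = 1000 → c = 110010101, weight = 5.
  m = 0100 → c = 101001011, weight = 5.
  m = 1100 → c = 011011110, weight = 6.
  m = 0010 → c = 100000010, weight = 2.
  m = 1010 → c = 010010111, weight = 5.
  m = 0110 → c = 001001001, weight = 3.
  m = 1110 → c = 111011100, weight = 6.
  m = 0001 → c = 000111110, weight = 5.
  m = 1001 → c = 110101011, weight = 6.
  m = 0101 → c = 101110101, weight = 6.
  m = 1101 → c = 011100000, weight = 3.
  m = 0011 → c = 100111100, weight = 5.
  m = 1011 → c = 010101001, weight = 4.
  m = 0111 → c = 001110111, weight = 6.
  m = 1111 → c = 111100010, weight = 5.
Tally weights:
  weight 0: 1 codewords.
  weight 2: 1 codewords.
  weight 3: 2 codewords.
  weight 4: 1 codewords.
  weight 5: 6 codewords.
  weight 6: 5 codewords.
Minimum distance d = smallest w > 0 with A_w > 0 = 2.
Sanity: Σ A_w = 16 = 2^4 = 16 ✓.


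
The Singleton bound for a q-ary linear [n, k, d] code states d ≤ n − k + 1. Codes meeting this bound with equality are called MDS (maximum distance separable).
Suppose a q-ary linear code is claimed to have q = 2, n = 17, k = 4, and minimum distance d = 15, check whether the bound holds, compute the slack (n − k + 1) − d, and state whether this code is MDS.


Singleton RHS = n − k + 1 = 14, slack = -1, bound violated (no such code; not MDS).

Singleton bound: d ≤ n − k + 1.
Here n = 17, k = 4, so n − k + 1 = 14.
Given d = 15, check d ≤ 14: NO.
Slack = (n − k + 1) − d = -1.
The slack is negative: d = 15 exceeds n − k + 1 = 14 by 1, so the Singleton bound is violated and no linear [17, 4, 15]_2 code can exist. In particular it is not MDS (MDS requires d = n − k + 1 exactly).
Description: the claimed parameters are [17, 4, 15]_2; such a code would be impossible (violates the Singleton bound).


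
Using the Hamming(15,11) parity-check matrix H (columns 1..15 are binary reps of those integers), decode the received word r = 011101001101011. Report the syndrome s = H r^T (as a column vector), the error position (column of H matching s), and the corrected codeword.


s = (1, 1, 0, 1)^T, error position = 13, corrected codeword c = 011101001101111

Compute s = H r^T mod 2 one row at a time:
  s_1 = 0 + 1 + 1 + 0 + 1 + 0 + 1 + 1 = 5 ≡ 1 (mod 2).
  s_2 = 1 + 0 + 1 + 0 + 1 + 0 + 1 + 1 = 5 ≡ 1 (mod 2).
  s_3 = 1 + 1 + 1 + 0 + 1 + 0 + 1 + 1 = 6 ≡ 0 (mod 2).
  s_4 = 0 + 1 + 0 + 0 + 1 + 0 + 0 + 1 = 3 ≡ 1 (mod 2).
s = (1, 1, 0, 1)^T — this equals column 13 of H (binary 1101), so error is at position 13.
Correct: flip bit 13 of r = 011101001101011 to get c = 011101001101111.


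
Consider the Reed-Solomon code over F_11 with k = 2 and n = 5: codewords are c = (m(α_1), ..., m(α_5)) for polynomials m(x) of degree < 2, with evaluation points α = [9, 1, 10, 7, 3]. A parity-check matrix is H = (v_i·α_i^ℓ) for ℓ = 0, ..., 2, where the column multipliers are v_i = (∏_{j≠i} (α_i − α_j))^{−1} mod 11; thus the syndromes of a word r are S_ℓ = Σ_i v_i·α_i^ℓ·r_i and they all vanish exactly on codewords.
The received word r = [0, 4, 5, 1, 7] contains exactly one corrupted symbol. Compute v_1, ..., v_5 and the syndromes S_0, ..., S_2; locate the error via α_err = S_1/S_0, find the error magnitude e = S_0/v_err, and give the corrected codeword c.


S = (3, 9, 5), error at position 5, error magnitude e = 4, c = [0, 4, 5, 1, 3].

Step 1: column multipliers v_i = (∏_{j≠i}(α_i − α_j))^{−1} mod 11.
  i = 1 (α = 9): (9−1)(9−10)(9−7)(9−3) = 8·(−1)·2·6 = −96 ≡ 3, so v_1 = 3^{−1} = 4 (mod 11).
  i = 2 (α = 1): (1−9)(1−10)(1−7)(1−3) = (−8)·(−9)·(−6)·(−2) = 864 ≡ 6, so v_2 = 6^{−1} = 2 (mod 11).
  i = 3 (α = 10): (10−9)(10−1)(10−7)(10−3) = 1·9·3·7 = 189 ≡ 2, so v_3 = 2^{−1} = 6 (mod 11).
  i = 4 (α = 7): (7−9)(7−1)(7−10)(7−3) = (−2)·6·(−3)·4 = 144 ≡ 1, so v_4 = 1^{−1} = 1 (mod 11).
  i = 5 (α = 3): (3−9)(3−1)(3−10)(3−7) = (−6)·2·(−7)·(−4) = −336 ≡ 5, so v_5 = 5^{−1} = 9 (mod 11).
  v = [4, 2, 6, 1, 9].
Step 2: syndromes of r = [0, 4, 5, 1, 7] (all sums mod 11).
  S_0 = Σ v_i r_i = 4·0 + 2·4 + 6·5 + 1·1 + 9·7 = 102 ≡ 3.
  S_1 = Σ v_i α_i r_i = 4·9·0 + 2·1·4 + 6·10·5 + 1·7·1 + 9·3·7 = 504 ≡ 9.
  α_i^2 mod 11 = [4, 1, 1, 5, 9].
  S_2 = Σ v_i α_i^2 r_i = 4·4·0 + 2·1·4 + 6·1·5 + 1·5·1 + 9·9·7 = 610 ≡ 5.
  S = (3, 9, 5) ≠ 0, so r is not a codeword (an error is present).
Step 3: locate the error. For a single error e at position i, S_ℓ = v_i·e·α_i^ℓ, so α_err = S_1/S_0.
  S_0^{−1} = 3^{−1} = 4 (mod 11), so α_err = 9·4 = 36 ≡ 3 = α_5. Error position i = 5.
  Consistency check: S_2/S_1 = 5·5 = 25 ≡ 3 = α_err ✓ (single-error assumption holds).
Step 4: error magnitude e = S_0/v_5 = S_0·∏_{j≠5}(α_5 − α_j) = 3·5 = 15 ≡ 4 (mod 11).
Step 5: correct position 5: c_5 = r_5 − e = 7 − 4 ≡ 3 (mod 11). Hence c = [0, 4, 5, 1, 3].
  Check: interpolating c through the α_i gives m(x) = 10 + 5·x (degree < 2) with m(α_i) = c_i for every i, so c is indeed a codeword.


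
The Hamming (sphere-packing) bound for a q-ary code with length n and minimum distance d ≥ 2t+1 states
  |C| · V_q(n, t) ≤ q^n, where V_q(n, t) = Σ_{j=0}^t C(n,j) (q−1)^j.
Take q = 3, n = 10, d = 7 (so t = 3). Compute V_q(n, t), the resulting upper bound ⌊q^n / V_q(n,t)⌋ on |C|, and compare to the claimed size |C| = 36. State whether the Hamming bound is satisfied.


V_q(n, t) = 1161, q^n = 59049, Hamming bound = 50, |C| = 36 ≤ bound (satisfied).

Step 1: Compute V_q(n, t) = Σ_{j=0}^3 C(n, j) (q−1)^j.
  j = 0: C(10,0)·(2)^0 = 1·1 = 1.
  j = 1: C(10,1)·(2)^1 = 10·2 = 20.
  j = 2: C(10,2)·(2)^2 = 45·4 = 180.
  j = 3: C(10,3)·(2)^3 = 120·8 = 960.
  V_q(n, t) = 1 + 20 + 180 + 960 = 1161.
Step 2: q^n = 3^10 = 59049.
Step 3: Hamming bound ⌊q^n / V_q(n,t)⌋ = ⌊59049/1161⌋ = 50.
Step 4: Compare |C| = 36 to 50: satisfied.
The claimed |C| lies below the Hamming bound.


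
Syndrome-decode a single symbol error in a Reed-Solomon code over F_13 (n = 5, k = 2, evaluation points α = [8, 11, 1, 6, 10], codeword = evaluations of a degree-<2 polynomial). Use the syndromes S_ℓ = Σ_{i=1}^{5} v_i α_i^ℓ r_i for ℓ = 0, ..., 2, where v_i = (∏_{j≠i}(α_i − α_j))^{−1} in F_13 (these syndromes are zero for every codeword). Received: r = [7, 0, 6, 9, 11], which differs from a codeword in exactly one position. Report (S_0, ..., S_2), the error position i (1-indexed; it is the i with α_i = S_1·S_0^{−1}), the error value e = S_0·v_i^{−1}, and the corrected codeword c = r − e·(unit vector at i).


S = (4, 11, 1), error at position 4, error magnitude e = 6, c = [7, 0, 6, 3, 11].

Step 1: column multipliers v_i = (∏_{j≠i}(α_i − α_j))^{−1} mod 13.
  i = 1 (α = 8): (8−11)(8−1)(8−6)(8−10) = (−3)·7·2·(−2) = 84 ≡ 6, so v_1 = 6^{−1} = 11 (mod 13).
  i = 2 (α = 11): (11−8)(11−1)(11−6)(11−10) = 3·10·5·1 = 150 ≡ 7, so v_2 = 7^{−1} = 2 (mod 13).
  i = 3 (α = 1): (1−8)(1−11)(1−6)(1−10) = (−7)·(−10)·(−5)·(−9) = 3150 ≡ 4, so v_3 = 4^{−1} = 10 (mod 13).
  i = 4 (α = 6): (6−8)(6−11)(6−1)(6−10) = (−2)·(−5)·5·(−4) = −200 ≡ 8, so v_4 = 8^{−1} = 5 (mod 13).
  i = 5 (α = 10): (10−8)(10−11)(10−1)(10−6) = 2·(−1)·9·4 = −72 ≡ 6, so v_5 = 6^{−1} = 11 (mod 13).
  v = [11, 2, 10, 5, 11].
Step 2: syndromes of r = [7, 0, 6, 9, 11] (all sums mod 13).
  S_0 = Σ v_i r_i = 11·7 + 2·0 + 10·6 + 5·9 + 11·11 = 303 ≡ 4.
  S_1 = Σ v_i α_i r_i = 11·8·7 + 2·11·0 + 10·1·6 + 5·6·9 + 11·10·11 = 2156 ≡ 11.
  α_i^2 mod 13 = [12, 4, 1, 10, 9].
  S_2 = Σ v_i α_i^2 r_i = 11·12·7 + 2·4·0 + 10·1·6 + 5·10·9 + 11·9·11 = 2523 ≡ 1.
  S = (4, 11, 1) ≠ 0, so r is not a codeword (an error is present).
Step 3: locate the error. For a single error e at position i, S_ℓ = v_i·e·α_i^ℓ, so α_err = S_1/S_0.
  S_0^{−1} = 4^{−1} = 10 (mod 13), so α_err = 11·10 = 110 ≡ 6 = α_4. Error position i = 4.
  Consistency check: S_2/S_1 = 1·6 = 6 ≡ 6 = α_err ✓ (single-error assumption holds).
Step 4: error magnitude e = S_0/v_4 = S_0·∏_{j≠4}(α_4 − α_j) = 4·8 = 32 ≡ 6 (mod 13).
Step 5: correct position 4: c_4 = r_4 − e = 9 − 6 ≡ 3 (mod 13). Hence c = [7, 0, 6, 3, 11].
  Check: interpolating c through the α_i gives m(x) = 4 + 2·x (degree < 2) with m(α_i) = c_i for every i, so c is indeed a codeword.


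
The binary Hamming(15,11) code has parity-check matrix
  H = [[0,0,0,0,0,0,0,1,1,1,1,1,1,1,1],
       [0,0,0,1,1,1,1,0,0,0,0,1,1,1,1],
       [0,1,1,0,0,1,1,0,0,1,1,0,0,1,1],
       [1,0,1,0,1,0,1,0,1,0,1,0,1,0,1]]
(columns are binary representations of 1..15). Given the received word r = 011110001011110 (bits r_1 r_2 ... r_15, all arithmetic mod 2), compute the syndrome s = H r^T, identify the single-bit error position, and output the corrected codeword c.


s = (1, 1, 0, 1)^T, error position = 13, corrected codeword c = 011110001011010

Compute s = H r^T mod 2 one row at a time:
  s_1 = 0 + 1 + 0 + 1 + 1 + 1 + 1 + 0 = 5 ≡ 1 (mod 2).
  s_2 = 1 + 1 + 0 + 0 + 1 + 1 + 1 + 0 = 5 ≡ 1 (mod 2).
  s_3 = 1 + 1 + 0 + 0 + 0 + 1 + 1 + 0 = 4 ≡ 0 (mod 2).
  s_4 = 0 + 1 + 1 + 0 + 1 + 1 + 1 + 0 = 5 ≡ 1 (mod 2).
s = (1, 1, 0, 1)^T — this equals column 13 of H (binary 1101), so error is at position 13.
Correct: flip bit 13 of r = 011110001011110 to get c = 011110001011010.


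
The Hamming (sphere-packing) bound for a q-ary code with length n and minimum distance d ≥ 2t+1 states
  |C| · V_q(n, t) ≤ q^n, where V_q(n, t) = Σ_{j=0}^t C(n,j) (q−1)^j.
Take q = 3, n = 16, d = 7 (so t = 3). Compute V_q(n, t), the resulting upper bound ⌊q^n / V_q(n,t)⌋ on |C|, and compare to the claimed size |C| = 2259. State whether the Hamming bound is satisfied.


V_q(n, t) = 4993, q^n = 43046721, Hamming bound = 8621, |C| = 2259 ≤ bound (satisfied).

Step 1: Compute V_q(n, t) = Σ_{j=0}^3 C(n, j) (q−1)^j.
  j = 0: C(16,0)·(2)^0 = 1·1 = 1.
  j = 1: C(16,1)·(2)^1 = 16·2 = 32.
  j = 2: C(16,2)·(2)^2 = 120·4 = 480.
  j = 3: C(16,3)·(2)^3 = 560·8 = 4480.
  V_q(n, t) = 1 + 32 + 480 + 4480 = 4993.
Step 2: q^n = 3^16 = 43046721.
Step 3: Hamming bound ⌊q^n / V_q(n,t)⌋ = ⌊43046721/4993⌋ = 8621.
Step 4: Compare |C| = 2259 to 8621: satisfied.
The claimed |C| lies below the Hamming bound.


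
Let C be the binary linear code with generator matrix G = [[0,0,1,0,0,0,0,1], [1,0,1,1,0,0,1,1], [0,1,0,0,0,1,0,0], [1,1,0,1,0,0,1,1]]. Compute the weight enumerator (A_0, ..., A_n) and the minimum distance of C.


Weight distribution: A_0 = 1, A_2 = 6, A_3 = 1, A_4 = 1, A_5 = 6, A_7 = 1. Minimum distance d = 2.

Enumerate all 2^4 = 16 messages m ∈ F_2^4.
For each, compute codeword c = mG in F_2^8, then tally its weight.
  m = 0000 → c = 00000000, weight = 0.
  m = 1000 → c = 00100001, weight = 2.
  m = 0100 → c = 10110011, weight = 5.
  m = 1100 → c = 10010010, weight = 3.
  m = 0010 → c = 01000100, weight = 2.
  m = 1010 → c = 01100101, weight = 4.
  m = 0110 → c = 11110111, weight = 7.
  m = 1110 → c = 11010110, weight = 5.
  m = 0001 → c = 11010011, weight = 5.
  m = 1001 → c = 11110010, weight = 5.
  m = 0101 → c = 01100000, weight = 2.
  m = 1101 → c = 01000001, weight = 2.
  m = 0011 → c = 10010111, weight = 5.
  m = 1011 → c = 10110110, weight = 5.
  m = 0111 → c = 00100100, weight = 2.
  m = 1111 → c = 00000101, weight = 2.
Tally weights:
  weight 0: 1 codewords.
  weight 2: 6 codewords.
  weight 3: 1 codewords.
  weight 4: 1 codewords.
  weight 5: 6 codewords.
  weight 7: 1 codewords.
Minimum distance d = smallest w > 0 with A_w > 0 = 2.
Sanity: Σ A_w = 16 = 2^4 = 16 ✓.


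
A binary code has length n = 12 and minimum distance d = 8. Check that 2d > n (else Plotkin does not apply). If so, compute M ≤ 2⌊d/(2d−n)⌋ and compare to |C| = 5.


Plotkin bound M ≤ 4; given |C| = 5 > bound (violated).

Check applicability: 2d = 16, n = 12.
2d − n = 4 > 0, so Plotkin applies.
Compute d/(2d−n) = 8/4 ≈ 2.0000.
⌊d/(2d−n)⌋ = 2.
Plotkin bound: M ≤ 2·2 = 4.
Given |C| = 5, check: VIOLATED.
This |C| is above the Plotkin bound, so no binary code with n = 12, d = 8 and 5 codewords exists.


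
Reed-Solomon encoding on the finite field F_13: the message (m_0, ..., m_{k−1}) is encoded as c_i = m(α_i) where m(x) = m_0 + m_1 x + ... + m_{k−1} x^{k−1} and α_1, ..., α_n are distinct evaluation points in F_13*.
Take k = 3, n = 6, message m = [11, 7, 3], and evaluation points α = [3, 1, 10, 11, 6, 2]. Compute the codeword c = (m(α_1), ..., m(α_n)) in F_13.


c = [7, 8, 4, 9, 5, 11]

Message polynomial: m(x) = 11 + 7·x + 3·x^2 (mod 13).
For each evaluation point α_i, compute m(α_i) mod 13:
  α_1 = 3: Horner steps 3 → 3 → 7, so m(3) = 7.
  α_2 = 1: Horner steps 3 → 10 → 8, so m(1) = 8.
  α_3 = 10: Horner steps 3 → 11 → 4, so m(10) = 4.
  α_4 = 11: Horner steps 3 → 1 → 9, so m(11) = 9.
  α_5 = 6: Horner steps 3 → 12 → 5, so m(6) = 5.
  α_6 = 2: Horner steps 3 → 0 → 11, so m(2) = 11.
Codeword c = [7, 8, 4, 9, 5, 11] ∈ F_13^6.


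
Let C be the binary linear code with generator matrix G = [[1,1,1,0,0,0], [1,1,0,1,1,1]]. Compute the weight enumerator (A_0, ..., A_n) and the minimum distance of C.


Weight distribution: A_0 = 1, A_3 = 1, A_4 = 1, A_5 = 1. Minimum distance d = 3.

Enumerate all 2^2 = 4 messages m ∈ F_2^2.
For each, compute codeword c = mG in F_2^6, then tally its weight.
  m = 00 → c = 000000, weight = 0.
  m = 10 → c = 111000, weight = 3.
  m = 01 → c = 110111, weight = 5.
  m = 11 → c = 001111, weight = 4.
Tally weights:
  weight 0: 1 codewords.
  weight 3: 1 codewords.
  weight 4: 1 codewords.
  weight 5: 1 codewords.
Minimum distance d = smallest w > 0 with A_w > 0 = 3.
Sanity: Σ A_w = 4 = 2^2 = 4 ✓.


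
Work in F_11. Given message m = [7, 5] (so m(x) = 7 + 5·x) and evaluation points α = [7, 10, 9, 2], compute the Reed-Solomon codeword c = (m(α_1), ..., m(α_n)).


c = [9, 2, 8, 6]

Message polynomial: m(x) = 7 + 5·x (mod 11).
For each evaluation point α_i, compute m(α_i) mod 11:
  α_1 = 7: Horner steps 5 → 9, so m(7) = 9.
  α_2 = 10: Horner steps 5 → 2, so m(10) = 2.
  α_3 = 9: Horner steps 5 → 8, so m(9) = 8.
  α_4 = 2: Horner steps 5 → 6, so m(2) = 6.
Codeword c = [9, 2, 8, 6] ∈ F_11^4.


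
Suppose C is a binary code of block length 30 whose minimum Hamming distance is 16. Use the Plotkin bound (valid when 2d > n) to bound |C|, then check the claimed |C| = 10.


Plotkin bound M ≤ 16; given |C| = 10 ≤ bound (satisfied).

Check applicability: 2d = 32, n = 30.
2d − n = 2 > 0, so Plotkin applies.
Compute d/(2d−n) = 16/2 ≈ 8.0000.
⌊d/(2d−n)⌋ = 8.
Plotkin bound: M ≤ 2·8 = 16.
Given |C| = 10, check: satisfied.
This |C| is below the Plotkin bound.
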